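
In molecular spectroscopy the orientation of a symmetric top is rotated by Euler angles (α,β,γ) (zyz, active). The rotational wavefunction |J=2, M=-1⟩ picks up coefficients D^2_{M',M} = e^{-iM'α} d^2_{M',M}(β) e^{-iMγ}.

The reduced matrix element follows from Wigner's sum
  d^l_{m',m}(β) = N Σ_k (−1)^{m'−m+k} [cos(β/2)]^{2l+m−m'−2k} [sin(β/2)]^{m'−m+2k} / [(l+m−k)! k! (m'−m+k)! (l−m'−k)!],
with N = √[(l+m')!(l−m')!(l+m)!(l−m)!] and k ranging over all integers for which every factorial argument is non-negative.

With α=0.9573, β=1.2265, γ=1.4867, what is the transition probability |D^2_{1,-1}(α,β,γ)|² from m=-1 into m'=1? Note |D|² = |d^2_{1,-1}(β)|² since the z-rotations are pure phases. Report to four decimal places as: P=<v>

D^2_{1,-1}(0.9573,1.2265,1.4867) = e^{-i·1·0.9573}·d^2_{1,-1}(1.2265)·e^{-i·-1·1.4867}. Compute d first:
Half-angle: c=0.817782, s=0.575528. N=√(6·1·1·6)=6.000000
k∈{0,1} keeps every argument non-negative
  k=0: (−1)^2·6.0000/(2)·0.8178^2·0.5755^2 = +0.664553
  k=1: (−1)^3·6.0000/(6)·0.8178^0·0.5755^4 = -0.109715
d^2_{1,-1}(1.2265) = +0.664553 -0.109715 = +0.554838
|D^2_{1,-1}|² = |d^2_{1,-1}(β)|² = (+0.554838)² = 0.307845 (the z-rotation phases have unit modulus)

P=0.3078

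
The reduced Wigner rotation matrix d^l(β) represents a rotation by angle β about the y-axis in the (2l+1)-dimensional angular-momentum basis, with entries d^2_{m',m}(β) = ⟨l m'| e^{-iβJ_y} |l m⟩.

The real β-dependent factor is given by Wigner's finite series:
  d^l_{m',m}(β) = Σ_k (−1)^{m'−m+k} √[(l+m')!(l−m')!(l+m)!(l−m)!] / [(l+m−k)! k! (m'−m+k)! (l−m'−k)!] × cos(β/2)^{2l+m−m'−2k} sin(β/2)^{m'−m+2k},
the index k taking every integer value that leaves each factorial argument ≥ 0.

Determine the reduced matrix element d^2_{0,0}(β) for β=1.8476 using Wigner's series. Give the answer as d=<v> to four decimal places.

d^2_{0,0}(β=1.8476) via Wigner's sum:
With c≡cos(β/2)=0.602793 and s≡sin(β/2)=0.797898, N=[2·2·2·2]^{1/2}=4.000000
Admissible k: 0..2 (factorial args all ≥0)
  k=0: (−1)^0·4.0000/(4)·0.6028^4·0.7979^0 = +0.132030
  k=1: (−1)^1·4.0000/(1)·0.6028^2·0.7979^2 = -0.925317
  k=2: (−1)^2·4.0000/(4)·0.6028^0·0.7979^4 = +0.405312
d^2_{0,0}(1.8476) = +0.132030 -0.925317 +0.405312 = -0.387975

d=-0.3880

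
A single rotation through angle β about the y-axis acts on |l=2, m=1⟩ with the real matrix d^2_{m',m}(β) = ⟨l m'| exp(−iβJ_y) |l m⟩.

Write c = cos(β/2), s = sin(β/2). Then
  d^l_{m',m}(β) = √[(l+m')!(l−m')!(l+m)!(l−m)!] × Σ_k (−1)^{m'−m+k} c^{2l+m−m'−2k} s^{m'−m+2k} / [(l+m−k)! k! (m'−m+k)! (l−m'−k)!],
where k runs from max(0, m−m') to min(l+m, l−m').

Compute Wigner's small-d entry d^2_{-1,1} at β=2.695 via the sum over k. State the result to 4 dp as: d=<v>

d^2_{-1,1}(β=2.695) via Wigner's sum:
c=cos(2.695/2)=0.221445, s=sin(2.695/2)=0.975173; N=√[1·6·6·1]=6.000000
Admissible k: 2..3 (factorial args all ≥0)
  k=2: (−1)^0·6.0000/(2)·0.2214^2·0.9752^2 = +0.139900
  k=3: (−1)^1·6.0000/(6)·0.2214^0·0.9752^4 = -0.904329
d^2_{-1,1}(2.695) = +0.139900 -0.904329 = -0.764429

d=-0.7644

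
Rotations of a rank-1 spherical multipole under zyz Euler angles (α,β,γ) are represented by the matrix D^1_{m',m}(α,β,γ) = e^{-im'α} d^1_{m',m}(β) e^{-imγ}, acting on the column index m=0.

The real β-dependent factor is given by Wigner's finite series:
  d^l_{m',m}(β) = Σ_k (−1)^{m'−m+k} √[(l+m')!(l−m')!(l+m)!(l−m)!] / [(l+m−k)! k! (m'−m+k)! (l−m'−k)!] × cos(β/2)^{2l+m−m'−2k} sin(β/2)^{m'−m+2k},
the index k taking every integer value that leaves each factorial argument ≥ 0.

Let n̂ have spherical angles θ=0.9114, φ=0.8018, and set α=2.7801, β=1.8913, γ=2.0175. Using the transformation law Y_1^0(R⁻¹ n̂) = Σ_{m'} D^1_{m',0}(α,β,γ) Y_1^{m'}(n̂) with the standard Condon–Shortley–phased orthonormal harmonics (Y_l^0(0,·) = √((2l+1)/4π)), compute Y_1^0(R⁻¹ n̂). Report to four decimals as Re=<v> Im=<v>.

Re=-0.2396 Im=0.0000

Need the full column D^1_{m',0} for m'=−1..1 at α=2.7801, β=1.8913, γ=2.0175.
cos(β/2)=0.585216, sin(β/2)=0.810877
d^1_{-1,0}: single k=1 term ⇒ +0.671099;  D = -0.627726+0.237348i
d^1_{0,0}: k∈[0..1] ⇒ +0.342478 -0.657522 = -0.315045;  D = -0.315045+0.000000i
d^1_{1,0}: single k=0 term ⇒ -0.671099;  D = +0.627726+0.237348i
Y_1^{m'}(θ=0.9114,φ=0.8018) and Σ D·Y over m':
  (-0.6277+0.2373i)·(+0.1899-0.1962i)  (-0.3150+0.0000i)·(+0.2993+0.0000i)  (+0.6277+0.2373i)·(-0.1899-0.1962i)
Y_1^0(R⁻¹ n̂) = -0.239559+0.000000i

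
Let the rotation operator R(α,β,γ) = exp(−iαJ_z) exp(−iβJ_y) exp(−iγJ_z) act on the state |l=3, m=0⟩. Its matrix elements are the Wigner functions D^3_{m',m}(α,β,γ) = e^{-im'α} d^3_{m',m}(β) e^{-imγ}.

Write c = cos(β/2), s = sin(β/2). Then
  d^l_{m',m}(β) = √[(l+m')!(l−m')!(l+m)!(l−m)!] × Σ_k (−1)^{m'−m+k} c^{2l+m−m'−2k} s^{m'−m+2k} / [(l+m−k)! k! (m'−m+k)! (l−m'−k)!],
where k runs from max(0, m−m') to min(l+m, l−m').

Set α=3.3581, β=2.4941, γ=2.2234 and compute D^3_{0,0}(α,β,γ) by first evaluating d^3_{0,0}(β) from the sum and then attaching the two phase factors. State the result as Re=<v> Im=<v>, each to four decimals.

Split into d^3_{0,0}(β=2.4941) × two z-phases.
Half-angle: c=0.318120, s=0.948050. N=√(6·6·6·6)=36.000000
k: max(0,(0)−(0))=0 … min(3+(0),3−(0))=3
  k=0: (−1)^0·36.0000/(36)·0.3181^6·0.9481^0 = +0.001036
  k=1: (−1)^1·36.0000/(4)·0.3181^4·0.9481^2 = -0.082846
  k=2: (−1)^2·36.0000/(4)·0.3181^2·0.9481^4 = +0.735786
  k=3: (−1)^3·36.0000/(36)·0.3181^0·0.9481^6 = -0.726086
d^3_{0,0}(2.4941) = +0.001036 -0.082846 +0.735786 -0.726086 = -0.072110
D = (+1.000000+0.000000i)·(-0.072110)·(+1.000000+0.000000i) = -0.072110+0.000000i

Re=-0.0721 Im=0.0000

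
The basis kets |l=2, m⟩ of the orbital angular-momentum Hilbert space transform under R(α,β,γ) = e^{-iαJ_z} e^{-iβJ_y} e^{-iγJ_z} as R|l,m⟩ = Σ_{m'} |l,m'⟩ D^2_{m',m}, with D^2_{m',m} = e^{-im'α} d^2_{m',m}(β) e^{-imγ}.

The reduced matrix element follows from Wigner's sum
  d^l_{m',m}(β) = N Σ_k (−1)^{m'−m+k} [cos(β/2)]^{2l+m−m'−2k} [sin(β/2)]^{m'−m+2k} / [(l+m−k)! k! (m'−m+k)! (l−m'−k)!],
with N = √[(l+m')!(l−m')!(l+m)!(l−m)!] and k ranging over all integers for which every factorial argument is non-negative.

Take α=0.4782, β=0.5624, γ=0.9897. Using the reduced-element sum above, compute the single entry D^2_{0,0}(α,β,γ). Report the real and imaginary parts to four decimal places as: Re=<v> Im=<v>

Re=0.5735 Im=0.0000

Split into d^2_{0,0}(β=0.5624) × two z-phases.
c=cos(0.5624/2)=0.960723, s=sin(0.5624/2)=0.277509; N=√[2·2·2·2]=4.000000
Admissible k: 0..2 (factorial args all ≥0)
  k=0: (−1)^0·4.0000/(4)·0.9607^4·0.2775^0 = +0.851909
  k=1: (−1)^1·4.0000/(1)·0.9607^2·0.2775^2 = -0.284322
  k=2: (−1)^2·4.0000/(4)·0.9607^0·0.2775^4 = +0.005931
d^2_{0,0}(0.5624) = +0.851909 -0.284322 +0.005931 = +0.573518
Attach z-rotation phases: D = e^{-i(0)(0.4782)}·(+0.573518)·e^{-i(0)(0.9897)} = +0.573518+0.000000i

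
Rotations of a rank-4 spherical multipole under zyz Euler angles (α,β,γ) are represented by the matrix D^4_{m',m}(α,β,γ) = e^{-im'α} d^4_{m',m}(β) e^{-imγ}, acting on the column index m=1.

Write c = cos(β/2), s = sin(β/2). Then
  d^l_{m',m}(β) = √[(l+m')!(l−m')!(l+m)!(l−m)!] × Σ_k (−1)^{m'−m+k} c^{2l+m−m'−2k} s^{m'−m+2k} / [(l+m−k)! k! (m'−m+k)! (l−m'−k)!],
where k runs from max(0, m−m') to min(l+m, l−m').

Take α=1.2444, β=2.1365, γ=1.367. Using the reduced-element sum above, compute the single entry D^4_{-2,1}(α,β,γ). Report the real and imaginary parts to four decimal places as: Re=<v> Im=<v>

D^4_{-2,1}(1.2444,2.1365,1.367) = e^{-i·-2·1.2444}·d^4_{-2,1}(2.1365)·e^{-i·1·1.367}. Compute d first:
c=cos(2.1365/2)=0.481659, s=sin(2.1365/2)=0.876359; N=√[2·720·120·6]=1018.233765
k: max(0,(1)−(-2))=3 … min(4+(1),4−(-2))=5
  k=3: (−1)^0·1018.2338/(72)·0.4817^5·0.8764^3 = +0.246750
  k=4: (−1)^1·1018.2338/(48)·0.4817^3·0.8764^5 = -1.225277
  k=5: (−1)^2·1018.2338/(240)·0.4817^1·0.8764^7 = +0.811241
d^4_{-2,1}(2.1365) = +0.246750 -1.225277 +0.811241 = -0.167286
Phases: e^{-i·(-2)·1.2444}=-0.794391+0.607407i, e^{-i·(1)·1.367}=+0.202389-0.979305i ⇒ D=-0.072612-0.150705i

Re=-0.0726 Im=-0.1507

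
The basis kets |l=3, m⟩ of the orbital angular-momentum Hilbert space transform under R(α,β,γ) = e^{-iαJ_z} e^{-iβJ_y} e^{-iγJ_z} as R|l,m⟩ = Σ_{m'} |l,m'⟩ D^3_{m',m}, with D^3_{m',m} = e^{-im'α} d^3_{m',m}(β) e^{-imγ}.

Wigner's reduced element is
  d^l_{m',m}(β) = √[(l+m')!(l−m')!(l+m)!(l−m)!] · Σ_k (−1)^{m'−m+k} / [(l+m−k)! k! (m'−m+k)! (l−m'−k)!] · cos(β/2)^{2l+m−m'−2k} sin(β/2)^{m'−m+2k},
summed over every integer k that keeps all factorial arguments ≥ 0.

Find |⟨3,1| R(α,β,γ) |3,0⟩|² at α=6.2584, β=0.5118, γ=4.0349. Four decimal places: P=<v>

P=0.3528

D^3_{1,0}(6.2584,0.5118,4.0349) = e^{-i·1·6.2584}·d^3_{1,0}(0.5118)·e^{-i·0·4.0349}. Compute d first:
With c≡cos(β/2)=0.967436 and s≡sin(β/2)=0.253116, N=[24·2·6·6]^{1/2}=41.569219
Admissible k: 0..2 (factorial args all ≥0)
  k=0: (−1)^1·41.5692/(12)·0.9674^5·0.2531^1 = -0.743056
  k=1: (−1)^2·41.5692/(4)·0.9674^3·0.2531^3 = +0.152594
  k=2: (−1)^3·41.5692/(12)·0.9674^1·0.2531^5 = -0.003482
d^3_{1,0}(0.5118) = -0.743056 +0.152594 -0.003482 = -0.593944
|D^3_{1,0}|² = |d^3_{1,0}(β)|² = (-0.593944)² = 0.352769 (the z-rotation phases have unit modulus)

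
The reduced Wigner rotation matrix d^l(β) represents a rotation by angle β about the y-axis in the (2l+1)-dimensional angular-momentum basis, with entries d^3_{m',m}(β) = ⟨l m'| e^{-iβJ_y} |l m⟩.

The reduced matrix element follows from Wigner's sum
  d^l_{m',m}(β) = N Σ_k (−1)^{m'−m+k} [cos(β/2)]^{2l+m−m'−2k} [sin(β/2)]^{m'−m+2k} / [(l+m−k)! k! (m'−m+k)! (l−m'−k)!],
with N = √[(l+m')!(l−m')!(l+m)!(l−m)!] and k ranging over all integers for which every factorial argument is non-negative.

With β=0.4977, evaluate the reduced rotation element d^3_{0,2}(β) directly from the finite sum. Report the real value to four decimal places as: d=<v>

d=0.2742

d^3_{0,2}(β=0.4977) via Wigner's sum:
With c≡cos(β/2)=0.969196 and s≡sin(β/2)=0.246290, N=[6·6·120·1]^{1/2}=65.726707
Admissible k: 2..3 (factorial args all ≥0)
  k=2: (−1)^0·65.7267/(12)·0.9692^4·0.2463^2 = +0.293157
  k=3: (−1)^1·65.7267/(12)·0.9692^2·0.2463^4 = -0.018931
d^3_{0,2}(0.4977) = +0.293157 -0.018931 = +0.274226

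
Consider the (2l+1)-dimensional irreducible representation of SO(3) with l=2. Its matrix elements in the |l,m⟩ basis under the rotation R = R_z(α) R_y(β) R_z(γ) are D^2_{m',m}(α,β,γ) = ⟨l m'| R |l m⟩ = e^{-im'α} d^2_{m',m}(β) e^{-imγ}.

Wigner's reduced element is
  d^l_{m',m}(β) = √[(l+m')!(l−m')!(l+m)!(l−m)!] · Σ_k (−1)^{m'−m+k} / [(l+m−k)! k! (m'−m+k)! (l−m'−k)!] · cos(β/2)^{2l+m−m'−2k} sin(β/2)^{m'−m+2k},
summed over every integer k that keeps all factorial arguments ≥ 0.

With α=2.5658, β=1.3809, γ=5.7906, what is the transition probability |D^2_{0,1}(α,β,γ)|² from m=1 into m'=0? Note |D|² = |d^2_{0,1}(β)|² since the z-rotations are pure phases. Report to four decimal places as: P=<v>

P=0.0515

D^2_{0,1}(2.5658,1.3809,5.7906) = e^{-i·0·2.5658}·d^2_{0,1}(1.3809)·e^{-i·1·5.7906}. Compute d first:
c=cos(1.3809/2)=0.770959, s=sin(1.3809/2)=0.636884; N=√[2·2·6·1]=4.898979
k∈{1,2} keeps every argument non-negative
  k=1: (−1)^0·4.8990/(2)·0.7710^3·0.6369^1 = +0.714876
  k=2: (−1)^1·4.8990/(2)·0.7710^1·0.6369^3 = -0.487853
d^2_{0,1}(1.3809) = +0.714876 -0.487853 = +0.227024
|D^2_{0,1}|² = |d^2_{0,1}(β)|² = (+0.227024)² = 0.051540 (the z-rotation phases have unit modulus)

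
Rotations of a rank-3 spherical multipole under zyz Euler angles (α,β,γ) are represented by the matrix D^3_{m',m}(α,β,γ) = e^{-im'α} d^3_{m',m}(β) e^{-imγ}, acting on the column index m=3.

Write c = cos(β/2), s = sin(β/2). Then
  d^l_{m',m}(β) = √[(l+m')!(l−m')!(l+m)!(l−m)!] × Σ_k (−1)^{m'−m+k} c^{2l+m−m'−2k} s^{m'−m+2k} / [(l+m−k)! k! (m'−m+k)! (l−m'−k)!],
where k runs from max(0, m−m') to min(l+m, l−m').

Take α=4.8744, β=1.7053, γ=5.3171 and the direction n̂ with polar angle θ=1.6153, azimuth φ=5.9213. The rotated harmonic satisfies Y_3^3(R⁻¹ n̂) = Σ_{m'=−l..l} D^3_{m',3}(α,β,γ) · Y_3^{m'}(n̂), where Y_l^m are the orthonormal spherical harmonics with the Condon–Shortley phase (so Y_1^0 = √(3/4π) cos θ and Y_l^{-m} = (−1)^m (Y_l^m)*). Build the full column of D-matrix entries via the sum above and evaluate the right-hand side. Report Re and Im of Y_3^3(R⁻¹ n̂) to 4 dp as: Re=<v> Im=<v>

Re=-0.0441 Im=-0.2667

Need the full column D^3_{m',3} for m'=−3..3 at α=4.8744, β=1.7053, γ=5.3171.
cos(β/2)=0.657990, sin(β/2)=0.753027
d^3_{-3,3}: single k=6 term ⇒ +0.182332;  D = +0.043818-0.176988i
d^3_{-2,3}: single k=5 term ⇒ +0.390254;  D = +0.388984+0.031454i
d^3_{-1,3}: single k=4 term ⇒ +0.539170;  D = +0.043800+0.537388i
d^3_{0,3}: single k=3 term ⇒ +0.544006;  D = -0.527980+0.131074i
d^3_{1,3}: single k=2 term ⇒ +0.411664;  D = -0.162335-0.378305i
d^3_{2,3}: single k=1 term ⇒ +0.227500;  D = +0.191856-0.122260i
d^3_{3,3}: single k=0 term ⇒ +0.081155;  D = +0.054082+0.060509i
Y_3^{m'}(θ=1.6153,φ=5.9213) and Σ D·Y over m':
  (+0.0438-0.1770i)·(+0.1940+0.3680i)  (+0.3890+0.0315i)·(-0.0340-0.0300i)  (+0.0438+0.5374i)·(-0.2990-0.1132i)  (-0.5280+0.1311i)·(+0.0496+0.0000i)  (-0.1623-0.3783i)·(+0.2990-0.1132i)  (+0.1919-0.1223i)·(-0.0340+0.0300i)  (+0.0541+0.0605i)·(-0.1940+0.3680i)
Y_3^3(R⁻¹ n̂) = -0.044091-0.266716i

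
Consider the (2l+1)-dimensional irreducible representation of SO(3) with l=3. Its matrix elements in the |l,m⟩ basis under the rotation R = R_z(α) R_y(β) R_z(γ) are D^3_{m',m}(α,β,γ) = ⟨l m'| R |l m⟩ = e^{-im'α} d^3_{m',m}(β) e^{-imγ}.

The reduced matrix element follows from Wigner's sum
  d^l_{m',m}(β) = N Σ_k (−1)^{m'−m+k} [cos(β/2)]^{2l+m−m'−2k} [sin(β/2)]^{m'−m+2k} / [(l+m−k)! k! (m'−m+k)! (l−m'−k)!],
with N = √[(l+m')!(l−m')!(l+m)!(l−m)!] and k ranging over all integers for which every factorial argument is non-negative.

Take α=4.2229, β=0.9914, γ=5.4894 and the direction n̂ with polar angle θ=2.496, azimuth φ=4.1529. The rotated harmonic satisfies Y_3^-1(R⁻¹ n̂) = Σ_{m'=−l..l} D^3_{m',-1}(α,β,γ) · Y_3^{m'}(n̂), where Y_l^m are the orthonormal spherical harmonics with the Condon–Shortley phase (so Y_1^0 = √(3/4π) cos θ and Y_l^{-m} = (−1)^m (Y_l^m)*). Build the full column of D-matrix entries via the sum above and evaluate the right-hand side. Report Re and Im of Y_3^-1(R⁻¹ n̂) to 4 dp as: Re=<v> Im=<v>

Need the full column D^3_{m',-1} for m'=−3..3 at α=4.2229, β=0.9914, γ=5.4894.
cos(β/2)=0.879636, sin(β/2)=0.475648
d^3_{-3,-1}: single k=2 term ⇒ +0.524600;  D = +0.404109-0.334516i
d^3_{-2,-1}: k∈[1..2] ⇒ +0.792137 -0.463228 = +0.328909;  D = +0.065978+0.322223i
d^3_{-1,-1}: k∈[0..2] ⇒ +0.463253 -1.083608 +0.237628 = -0.382728;  D = +0.367016+0.108533i
d^3_{0,-1}: k∈[0..2] ⇒ -0.867742 +0.761161 -0.074186 = -0.180767;  D = -0.126745+0.128889i
d^3_{1,-1}: k∈[0..2] ⇒ +0.812706 -0.316838 +0.011580 = +0.507449;  D = +0.152043+0.484135i
d^3_{2,-1}: k∈[0..1] ⇒ -0.463228 +0.067722 = -0.395506;  D = +0.388743+0.072827i
d^3_{3,-1}: single k=0 term ⇒ +0.153388;  D = +0.095814-0.119782i
Y_3^{m'}(θ=2.496,φ=4.1529) and Σ D·Y over m':
  (+0.4041-0.3345i)·(+0.0903+0.0098i)  (+0.0660+0.3222i)·(+0.1290+0.2659i)  (+0.3670+0.1085i)·(-0.2260+0.3609i)  (-0.1267+0.1289i)·(-0.0566+0.0000i)  (+0.1520+0.4841i)·(+0.2260+0.3609i)  (+0.3887+0.0728i)·(+0.1290-0.2659i)  (+0.0958-0.1198i)·(-0.0903+0.0098i)
Y_3^-1(R⁻¹ n̂) = -0.230652+0.215565i

Re=-0.2307 Im=0.2156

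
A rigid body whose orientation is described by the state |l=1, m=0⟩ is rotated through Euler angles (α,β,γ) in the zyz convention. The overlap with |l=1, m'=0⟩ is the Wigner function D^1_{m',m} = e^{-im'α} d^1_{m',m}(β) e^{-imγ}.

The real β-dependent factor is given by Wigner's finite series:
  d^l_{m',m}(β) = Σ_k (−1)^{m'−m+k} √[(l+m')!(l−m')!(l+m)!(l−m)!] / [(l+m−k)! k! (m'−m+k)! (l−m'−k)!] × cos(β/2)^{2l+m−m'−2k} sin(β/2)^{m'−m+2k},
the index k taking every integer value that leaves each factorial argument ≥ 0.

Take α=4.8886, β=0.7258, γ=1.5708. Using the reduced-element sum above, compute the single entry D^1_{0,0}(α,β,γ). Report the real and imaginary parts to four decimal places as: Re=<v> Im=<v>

Re=0.7480 Im=0.0000

First d^1_{0,0}(β=0.7258), then the phase factors e^{-i(0)α} and e^{-i(0)γ}:
c=cos(0.7258/2)=0.934871, s=sin(0.7258/2)=0.354987; N=√[1·1·1·1]=1.000000
k∈{0,1} keeps every argument non-negative
  k=0: (−1)^0·1.0000/(1)·0.9349^2·0.3550^0 = +0.873984
  k=1: (−1)^1·1.0000/(1)·0.9349^0·0.3550^2 = -0.126016
d^1_{0,0}(0.7258) = +0.873984 -0.126016 = +0.747969
Attach z-rotation phases: D = e^{-i(0)(4.8886)}·(+0.747969)·e^{-i(0)(1.5708)} = +0.747969+0.000000i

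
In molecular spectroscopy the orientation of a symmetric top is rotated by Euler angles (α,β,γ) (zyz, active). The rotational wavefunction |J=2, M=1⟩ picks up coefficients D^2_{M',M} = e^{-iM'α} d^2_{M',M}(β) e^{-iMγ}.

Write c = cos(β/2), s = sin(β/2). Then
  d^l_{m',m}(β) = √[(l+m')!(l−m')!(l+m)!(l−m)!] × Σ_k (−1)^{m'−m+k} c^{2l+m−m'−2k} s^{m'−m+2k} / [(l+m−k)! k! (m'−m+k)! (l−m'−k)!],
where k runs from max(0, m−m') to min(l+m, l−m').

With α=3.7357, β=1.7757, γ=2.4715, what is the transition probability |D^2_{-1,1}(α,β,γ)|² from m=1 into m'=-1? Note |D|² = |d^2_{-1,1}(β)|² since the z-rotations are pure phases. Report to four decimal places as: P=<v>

P=0.1274

D^2_{-1,1}(3.7357,1.7757,2.4715) = e^{-i·-1·3.7357}·d^2_{-1,1}(1.7757)·e^{-i·1·2.4715}. Compute d first:
With c≡cos(β/2)=0.631081 and s≡sin(β/2)=0.775717, N=[1·6·6·1]^{1/2}=6.000000
Admissible k: 2..3 (factorial args all ≥0)
  k=2: (−1)^0·6.0000/(2)·0.6311^2·0.7757^2 = +0.718949
  k=3: (−1)^1·6.0000/(6)·0.6311^0·0.7757^4 = -0.362087
d^2_{-1,1}(1.7757) = +0.718949 -0.362087 = +0.356862
|D^2_{-1,1}|² = |d^2_{-1,1}(β)|² = (+0.356862)² = 0.127351 (the z-rotation phases have unit modulus)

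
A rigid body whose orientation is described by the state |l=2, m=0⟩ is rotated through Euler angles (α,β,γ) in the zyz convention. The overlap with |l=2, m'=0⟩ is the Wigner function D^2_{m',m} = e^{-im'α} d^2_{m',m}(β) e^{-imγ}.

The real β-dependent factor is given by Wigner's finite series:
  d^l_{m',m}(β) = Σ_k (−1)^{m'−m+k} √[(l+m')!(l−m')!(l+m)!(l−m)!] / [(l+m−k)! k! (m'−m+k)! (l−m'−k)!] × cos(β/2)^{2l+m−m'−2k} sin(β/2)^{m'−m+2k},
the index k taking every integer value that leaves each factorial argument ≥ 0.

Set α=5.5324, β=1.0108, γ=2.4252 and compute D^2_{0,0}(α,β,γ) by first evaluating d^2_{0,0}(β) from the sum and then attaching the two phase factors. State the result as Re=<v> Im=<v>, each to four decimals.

Split into d^2_{0,0}(β=1.0108) × two z-phases.
With c≡cos(β/2)=0.874981 and s≡sin(β/2)=0.484157, N=[2·2·2·2]^{1/2}=4.000000
The bounds max(0,m−m')=0 and min(l+m,l−m')=2 give 3 terms
  k=0: (−1)^0·4.0000/(4)·0.8750^4·0.4842^0 = +0.586130
  k=1: (−1)^1·4.0000/(1)·0.8750^2·0.4842^2 = -0.717845
  k=2: (−1)^2·4.0000/(4)·0.8750^0·0.4842^4 = +0.054947
d^2_{0,0}(1.0108) = +0.586130 -0.717845 +0.054947 = -0.076767
Attach z-rotation phases: D = e^{-i(0)(5.5324)}·(-0.076767)·e^{-i(0)(2.4252)} = -0.076767+0.000000i

Re=-0.0768 Im=0.0000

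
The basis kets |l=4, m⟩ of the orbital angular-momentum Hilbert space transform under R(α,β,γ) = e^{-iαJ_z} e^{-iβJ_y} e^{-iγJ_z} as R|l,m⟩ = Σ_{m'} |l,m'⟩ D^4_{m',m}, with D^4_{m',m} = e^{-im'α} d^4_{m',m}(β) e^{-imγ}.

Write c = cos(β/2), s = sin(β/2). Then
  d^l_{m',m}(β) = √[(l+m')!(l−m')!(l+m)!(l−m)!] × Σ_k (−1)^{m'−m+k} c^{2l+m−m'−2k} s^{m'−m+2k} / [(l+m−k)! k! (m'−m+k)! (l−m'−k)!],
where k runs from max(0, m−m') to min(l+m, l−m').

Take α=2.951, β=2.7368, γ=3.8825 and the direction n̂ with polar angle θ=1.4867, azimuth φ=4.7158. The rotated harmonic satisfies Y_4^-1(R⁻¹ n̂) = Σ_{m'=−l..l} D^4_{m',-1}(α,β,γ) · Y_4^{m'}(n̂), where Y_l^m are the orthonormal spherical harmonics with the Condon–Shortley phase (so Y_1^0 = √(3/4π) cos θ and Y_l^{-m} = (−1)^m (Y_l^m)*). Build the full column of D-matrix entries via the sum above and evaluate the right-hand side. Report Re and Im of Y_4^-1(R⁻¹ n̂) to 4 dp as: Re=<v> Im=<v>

Need the full column D^4_{m',-1} for m'=−4..4 at α=2.951, β=2.7368, γ=3.8825.
cos(β/2)=0.201017, sin(β/2)=0.979588
d^4_{-4,-1}: single k=3 term ⇒ +0.002309;  D = -0.002308+0.000050i
d^4_{-3,-1}: k∈[2..3] ⇒ +0.000503 -0.019890 = -0.019387;  D = -0.019110-0.003263i
d^4_{-2,-1}: k∈[1..3] ⇒ +0.000055 -0.006545 +0.103617 = +0.097127;  D = -0.090911-0.034190i
d^4_{-1,-1}: k∈[0..3] ⇒ +0.000003 -0.000950 +0.045105 -0.357048 = -0.312890;  D = -0.266695-0.163627i
d^4_{0,-1}: k∈[0..3] ⇒ -0.000058 +0.008279 -0.196600 +0.778129 = +0.589750;  D = -0.435151-0.398056i
d^4_{1,-1}: k∈[0..3] ⇒ +0.000633 -0.045105 +0.535572 -0.847904 = -0.356804;  D = -0.212880-0.286341i
d^4_{2,-1}: k∈[0..2] ⇒ -0.004363 +0.155426 -0.738198 = -0.587136;  D = +0.254698+0.529015i
d^4_{3,-1}: k∈[0..1] ⇒ +0.019890 -0.283398 = -0.263509;  D = -0.067262-0.254780i
d^4_{4,-1}: single k=0 term ⇒ -0.054829;  D = +0.003699+0.054704i
Y_4^{m'}(θ=1.4867,φ=4.7158) and Σ D·Y over m':
  (-0.0023+0.0000i)·(+0.4363-0.0060i)  (-0.0191-0.0033i)·(-0.0011-0.1040i)  (-0.0909-0.0342i)·(+0.3158-0.0022i)  (-0.2667-0.1636i)·(-0.0004-0.1168i)  (-0.4352-0.3981i)·(+0.2951+0.0000i)  (-0.2129-0.2863i)·(+0.0004-0.1168i)  (+0.2547+0.5290i)·(+0.3158+0.0022i)  (-0.0673-0.2548i)·(+0.0011-0.1040i)  (+0.0037+0.0547i)·(+0.4363+0.0060i)
Y_4^-1(R⁻¹ n̂) = -0.157095+0.128122i

Re=-0.1571 Im=0.1281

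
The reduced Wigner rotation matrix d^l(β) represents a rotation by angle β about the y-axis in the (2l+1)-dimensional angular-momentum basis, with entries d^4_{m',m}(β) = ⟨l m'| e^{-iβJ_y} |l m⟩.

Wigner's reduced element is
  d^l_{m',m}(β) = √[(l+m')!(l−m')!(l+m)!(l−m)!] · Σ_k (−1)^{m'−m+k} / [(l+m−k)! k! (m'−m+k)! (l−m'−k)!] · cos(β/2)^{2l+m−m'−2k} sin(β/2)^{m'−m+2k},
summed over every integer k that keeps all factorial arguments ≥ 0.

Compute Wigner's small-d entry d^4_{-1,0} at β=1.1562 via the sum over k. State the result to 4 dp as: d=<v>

d^4_{-1,0}(β=1.1562) via Wigner's sum:
Half-angle: c=0.837502, s=0.546434. N=√(6·120·24·24)=643.987578
k∈{1,2,3,4} keeps every argument non-negative
  k=1: (−1)^0·643.9876/(144)·0.8375^7·0.5464^1 = +0.706244
  k=2: (−1)^1·643.9876/(24)·0.8375^5·0.5464^3 = -1.803885
  k=3: (−1)^2·643.9876/(24)·0.8375^3·0.5464^5 = +0.767912
  k=4: (−1)^3·643.9876/(144)·0.8375^1·0.5464^7 = -0.054483
d^4_{-1,0}(1.1562) = +0.706244 -1.803885 +0.767912 -0.054483 = -0.384212

d=-0.3842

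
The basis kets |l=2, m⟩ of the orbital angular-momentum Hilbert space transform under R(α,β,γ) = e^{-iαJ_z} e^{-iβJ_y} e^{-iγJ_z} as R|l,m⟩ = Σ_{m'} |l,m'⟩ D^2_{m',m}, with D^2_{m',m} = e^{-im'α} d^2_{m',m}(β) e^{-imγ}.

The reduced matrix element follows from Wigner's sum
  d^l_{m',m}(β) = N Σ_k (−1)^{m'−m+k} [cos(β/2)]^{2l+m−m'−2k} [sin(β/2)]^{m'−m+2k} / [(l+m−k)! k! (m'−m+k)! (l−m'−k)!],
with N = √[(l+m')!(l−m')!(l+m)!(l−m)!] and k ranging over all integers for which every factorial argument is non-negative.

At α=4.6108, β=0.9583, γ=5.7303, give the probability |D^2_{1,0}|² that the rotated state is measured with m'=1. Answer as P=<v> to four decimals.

P=0.3319

Split into d^2_{1,0}(β=0.9583) × two z-phases.
c=cos(0.9583/2)=0.887387, s=sin(0.9583/2)=0.461025; N=√[6·1·2·2]=4.898979
Admissible k: 0..1 (factorial args all ≥0)
  k=0: (−1)^1·4.8990/(2)·0.8874^3·0.4610^1 = -0.789114
  k=1: (−1)^2·4.8990/(2)·0.8874^1·0.4610^3 = +0.212992
d^2_{1,0}(0.9583) = -0.789114 +0.212992 = -0.576122
|D^2_{1,0}|² = |d^2_{1,0}(β)|² = (-0.576122)² = 0.331917 (the z-rotation phases have unit modulus)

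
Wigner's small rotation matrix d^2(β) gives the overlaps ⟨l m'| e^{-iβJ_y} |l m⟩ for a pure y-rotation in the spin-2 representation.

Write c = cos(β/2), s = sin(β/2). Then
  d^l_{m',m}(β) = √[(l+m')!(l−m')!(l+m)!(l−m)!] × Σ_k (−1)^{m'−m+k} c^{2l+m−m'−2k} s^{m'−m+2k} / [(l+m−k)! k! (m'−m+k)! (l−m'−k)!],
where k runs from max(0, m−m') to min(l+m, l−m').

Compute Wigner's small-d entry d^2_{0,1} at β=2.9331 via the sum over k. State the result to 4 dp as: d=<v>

d^2_{0,1}(β=2.9331) via Wigner's sum:
Half-angle: c=0.104058, s=0.994571. N=√(2·2·6·1)=4.898979
The bounds max(0,m−m')=1 and min(l+m,l−m')=2 give 2 terms
  k=1: (−1)^0·4.8990/(2)·0.1041^3·0.9946^1 = +0.002745
  k=2: (−1)^1·4.8990/(2)·0.1041^1·0.9946^3 = -0.250759
d^2_{0,1}(2.9331) = +0.002745 -0.250759 = -0.248014

d=-0.2480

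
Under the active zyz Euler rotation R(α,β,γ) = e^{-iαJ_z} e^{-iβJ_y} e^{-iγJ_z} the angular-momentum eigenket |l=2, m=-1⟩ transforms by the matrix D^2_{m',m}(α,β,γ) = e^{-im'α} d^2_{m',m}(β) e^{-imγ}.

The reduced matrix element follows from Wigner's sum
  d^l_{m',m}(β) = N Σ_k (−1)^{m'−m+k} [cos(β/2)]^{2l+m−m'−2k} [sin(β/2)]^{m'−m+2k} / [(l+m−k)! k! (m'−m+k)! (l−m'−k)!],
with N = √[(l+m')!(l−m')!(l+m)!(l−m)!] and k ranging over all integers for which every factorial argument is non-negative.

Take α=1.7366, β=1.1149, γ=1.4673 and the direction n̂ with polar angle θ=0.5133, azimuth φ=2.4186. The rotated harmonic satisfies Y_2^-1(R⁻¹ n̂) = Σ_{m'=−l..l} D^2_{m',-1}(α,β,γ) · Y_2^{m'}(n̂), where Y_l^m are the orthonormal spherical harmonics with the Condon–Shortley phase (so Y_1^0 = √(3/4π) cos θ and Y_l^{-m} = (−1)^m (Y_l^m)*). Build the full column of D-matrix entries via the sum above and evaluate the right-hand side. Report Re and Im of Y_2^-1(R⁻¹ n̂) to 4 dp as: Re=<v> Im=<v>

Re=0.1370 Im=-0.3606

Need the full column D^2_{m',-1} for m'=−2..2 at α=1.7366, β=1.1149, γ=1.4673.
cos(β/2)=0.848607, sin(β/2)=0.529024
d^2_{-2,-1}: single k=1 term ⇒ +0.646584;  D = +0.146217-0.629834i
d^2_{-1,-1}: k∈[0..1] ⇒ +0.518592 -0.604624 = -0.086031;  D = +0.085864+0.005357i
d^2_{0,-1}: k∈[0..1] ⇒ -0.791901 +0.307757 = -0.484143;  D = -0.050018-0.481553i
d^2_{1,-1}: k∈[0..1] ⇒ +0.604624 -0.078325 = +0.526298;  D = +0.507329-0.140025i
d^2_{2,-1}: single k=0 term ⇒ -0.251283;  D = +0.105917+0.227870i
Y_2^{m'}(θ=0.5133,φ=2.4186) and Σ D·Y over m':
  (+0.1462-0.6298i)·(+0.0116+0.0924i)  (+0.0859+0.0054i)·(-0.2478-0.2187i)  (-0.0500-0.4816i)·(+0.4026+0.0000i)  (+0.5073-0.1400i)·(+0.2478-0.2187i)  (+0.1059+0.2279i)·(+0.0116-0.0924i)
Y_2^-1(R⁻¹ n̂) = +0.137047-0.360551i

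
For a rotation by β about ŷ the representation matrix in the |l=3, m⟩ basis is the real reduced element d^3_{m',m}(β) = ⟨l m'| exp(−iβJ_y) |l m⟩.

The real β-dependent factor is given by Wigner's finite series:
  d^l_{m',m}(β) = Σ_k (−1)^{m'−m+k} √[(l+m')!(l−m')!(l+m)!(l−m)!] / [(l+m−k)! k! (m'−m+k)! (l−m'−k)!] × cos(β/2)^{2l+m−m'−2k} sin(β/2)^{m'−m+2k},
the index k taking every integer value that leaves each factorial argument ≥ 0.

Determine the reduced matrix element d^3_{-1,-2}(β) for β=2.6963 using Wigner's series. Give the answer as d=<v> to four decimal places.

d^3_{-1,-2}(β=2.6963) via Wigner's sum:
With c≡cos(β/2)=0.220811 and s≡sin(β/2)=0.975317, N=[2·24·1·120]^{1/2}=75.894664
Admissible k: 0..1 (factorial args all ≥0)
  k=0: (−1)^1·75.8947/(24)·0.2208^5·0.9753^1 = -0.001619
  k=1: (−1)^2·75.8947/(12)·0.2208^3·0.9753^3 = +0.063173
d^3_{-1,-2}(2.6963) = -0.001619 +0.063173 = +0.061554

d=0.0616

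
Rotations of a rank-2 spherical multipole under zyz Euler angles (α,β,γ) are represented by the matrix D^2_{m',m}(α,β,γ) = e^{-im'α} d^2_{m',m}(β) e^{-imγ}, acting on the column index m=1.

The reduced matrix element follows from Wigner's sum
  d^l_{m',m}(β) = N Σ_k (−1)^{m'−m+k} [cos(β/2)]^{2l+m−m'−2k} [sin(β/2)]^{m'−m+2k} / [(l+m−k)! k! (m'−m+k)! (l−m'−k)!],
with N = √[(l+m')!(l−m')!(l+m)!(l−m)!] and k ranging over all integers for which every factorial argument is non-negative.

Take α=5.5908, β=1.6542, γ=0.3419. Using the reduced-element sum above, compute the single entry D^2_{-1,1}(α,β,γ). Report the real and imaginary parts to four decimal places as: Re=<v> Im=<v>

Re=0.2307 Im=-0.3880

First d^2_{-1,1}(β=1.6542), then the phase factors e^{-i(-1)α} and e^{-i(1)γ}:
Half-angle: c=0.677013, s=0.735971. N=√(1·6·6·1)=6.000000
The bounds max(0,m−m')=2 and min(l+m,l−m')=3 give 2 terms
  k=2: (−1)^0·6.0000/(2)·0.6770^2·0.7360^2 = +0.744795
  k=3: (−1)^1·6.0000/(6)·0.6770^0·0.7360^4 = -0.293389
d^2_{-1,1}(1.6542) = +0.744795 -0.293389 = +0.451406
Phases: e^{-i·(-1)·5.5908}=+0.769725-0.638375i, e^{-i·(1)·0.3419}=+0.942119-0.335278i ⇒ D=+0.230732-0.387983i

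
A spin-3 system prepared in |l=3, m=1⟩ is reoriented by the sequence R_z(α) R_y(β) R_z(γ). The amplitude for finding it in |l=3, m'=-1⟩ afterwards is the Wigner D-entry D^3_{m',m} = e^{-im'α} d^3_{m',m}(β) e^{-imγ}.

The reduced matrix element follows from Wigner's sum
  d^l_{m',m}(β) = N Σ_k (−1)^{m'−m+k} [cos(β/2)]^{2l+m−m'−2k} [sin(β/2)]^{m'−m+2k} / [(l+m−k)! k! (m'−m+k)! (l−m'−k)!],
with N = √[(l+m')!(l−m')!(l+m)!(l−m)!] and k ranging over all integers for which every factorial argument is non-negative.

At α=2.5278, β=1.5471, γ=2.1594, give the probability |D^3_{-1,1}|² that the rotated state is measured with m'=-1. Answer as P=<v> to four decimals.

P=0.0085

First d^3_{-1,1}(β=1.5471), then the phase factors e^{-i(-1)α} and e^{-i(1)γ}:
With c≡cos(β/2)=0.715435 and s≡sin(β/2)=0.698679, N=[2·24·24·2]^{1/2}=48.000000
The bounds max(0,m−m')=2 and min(l+m,l−m')=4 give 3 terms
  k=2: (−1)^0·48.0000/(8)·0.7154^4·0.6987^2 = +0.767340
  k=3: (−1)^1·48.0000/(6)·0.7154^2·0.6987^4 = -0.975758
  k=4: (−1)^2·48.0000/(48)·0.7154^0·0.6987^6 = +0.116324
d^3_{-1,1}(1.5471) = +0.767340 -0.975758 +0.116324 = -0.092095
|D^3_{-1,1}|² = |d^3_{-1,1}(β)|² = (-0.092095)² = 0.008481 (the z-rotation phases have unit modulus)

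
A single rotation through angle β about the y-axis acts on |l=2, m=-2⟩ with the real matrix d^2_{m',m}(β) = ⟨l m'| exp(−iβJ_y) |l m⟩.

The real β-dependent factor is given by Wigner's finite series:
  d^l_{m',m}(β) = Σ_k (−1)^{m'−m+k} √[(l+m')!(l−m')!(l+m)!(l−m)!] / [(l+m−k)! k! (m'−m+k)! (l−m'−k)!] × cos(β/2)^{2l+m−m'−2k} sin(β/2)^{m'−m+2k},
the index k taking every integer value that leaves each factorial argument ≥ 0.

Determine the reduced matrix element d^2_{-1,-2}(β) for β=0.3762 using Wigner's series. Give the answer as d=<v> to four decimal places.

d=-0.3545

d^2_{-1,-2}(β=0.3762) via Wigner's sum:
Half-angle: c=0.982361, s=0.186993. N=√(1·6·1·24)=12.000000
k: max(0,(-2)−(-1))=0 … min(2+(-2),2−(-1))=0
  k=0: (−1)^1·12.0000/(6)·0.9824^3·0.1870^1 = -0.354543
d^2_{-1,-2}(0.3762) = -0.354543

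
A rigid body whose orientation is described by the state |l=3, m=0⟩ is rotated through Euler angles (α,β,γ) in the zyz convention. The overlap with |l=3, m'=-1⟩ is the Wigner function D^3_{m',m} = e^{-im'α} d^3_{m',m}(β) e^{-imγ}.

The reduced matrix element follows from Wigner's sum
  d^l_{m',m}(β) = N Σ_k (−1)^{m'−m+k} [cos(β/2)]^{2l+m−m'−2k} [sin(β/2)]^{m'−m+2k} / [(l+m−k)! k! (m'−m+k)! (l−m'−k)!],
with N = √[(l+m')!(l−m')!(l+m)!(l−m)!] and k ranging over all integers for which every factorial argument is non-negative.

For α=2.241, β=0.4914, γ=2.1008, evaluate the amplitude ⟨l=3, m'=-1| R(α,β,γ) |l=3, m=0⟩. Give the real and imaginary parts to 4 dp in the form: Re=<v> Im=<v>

Re=-0.3664 Im=0.4622

First d^3_{-1,0}(β=0.4914), then the phase factors e^{-i(-1)α} and e^{-i(0)γ}:
With c≡cos(β/2)=0.969967 and s≡sin(β/2)=0.243235, N=[2·24·6·6]^{1/2}=41.569219
Admissible k: 1..3 (factorial args all ≥0)
  k=1: (−1)^0·41.5692/(12)·0.9700^5·0.2432^1 = +0.723440
  k=2: (−1)^1·41.5692/(4)·0.9700^3·0.2432^3 = -0.136478
  k=3: (−1)^2·41.5692/(12)·0.9700^1·0.2432^5 = +0.002861
d^3_{-1,0}(0.4914) = +0.723440 -0.136478 +0.002861 = +0.589823
D = (-0.621146+0.783695i)·(+0.589823)·(+1.000000+0.000000i) = -0.366366+0.462241i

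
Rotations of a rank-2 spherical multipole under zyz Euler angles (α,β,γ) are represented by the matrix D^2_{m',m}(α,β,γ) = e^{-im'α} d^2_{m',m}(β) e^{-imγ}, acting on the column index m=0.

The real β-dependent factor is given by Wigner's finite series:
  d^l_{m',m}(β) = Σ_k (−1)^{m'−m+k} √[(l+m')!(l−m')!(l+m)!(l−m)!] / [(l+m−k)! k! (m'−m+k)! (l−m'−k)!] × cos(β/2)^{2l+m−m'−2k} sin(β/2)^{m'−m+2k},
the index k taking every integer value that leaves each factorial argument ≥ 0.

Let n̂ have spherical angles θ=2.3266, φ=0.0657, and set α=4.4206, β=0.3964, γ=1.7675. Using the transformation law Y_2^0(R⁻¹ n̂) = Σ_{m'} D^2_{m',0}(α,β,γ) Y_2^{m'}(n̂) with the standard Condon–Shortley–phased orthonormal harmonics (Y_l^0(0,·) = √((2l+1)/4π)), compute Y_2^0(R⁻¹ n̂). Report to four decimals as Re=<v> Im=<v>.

Need the full column D^2_{m',0} for m'=−2..2 at α=4.4206, β=0.3964, γ=1.7675.
cos(β/2)=0.980423, sin(β/2)=0.196905
d^2_{-2,0}: single k=2 term ⇒ +0.091288;  D = -0.076180+0.050301i
d^2_{-1,0}: k∈[1..2] ⇒ +0.454540 -0.018334 = +0.436206;  D = -0.125482-0.417768i
d^2_{0,0}: k∈[0..2] ⇒ +0.923960 -0.149073 +0.001503 = +0.776390;  D = +0.776390+0.000000i
d^2_{1,0}: k∈[0..1] ⇒ -0.454540 +0.018334 = -0.436206;  D = +0.125482-0.417768i
d^2_{2,0}: single k=0 term ⇒ +0.091288;  D = -0.076180-0.050301i
Y_2^{m'}(θ=2.3266,φ=0.0657) and Σ D·Y over m':
  (-0.0762+0.0503i)·(+0.2028-0.0268i)  (-0.1255-0.4178i)·(-0.3848+0.0253i)  (+0.7764+0.0000i)·(+0.1297+0.0000i)  (+0.1255-0.4178i)·(+0.3848+0.0253i)  (-0.0762-0.0503i)·(+0.2028+0.0268i)
Y_2^0(R⁻¹ n̂) = +0.190218+0.000000i

Re=0.1902 Im=0.0000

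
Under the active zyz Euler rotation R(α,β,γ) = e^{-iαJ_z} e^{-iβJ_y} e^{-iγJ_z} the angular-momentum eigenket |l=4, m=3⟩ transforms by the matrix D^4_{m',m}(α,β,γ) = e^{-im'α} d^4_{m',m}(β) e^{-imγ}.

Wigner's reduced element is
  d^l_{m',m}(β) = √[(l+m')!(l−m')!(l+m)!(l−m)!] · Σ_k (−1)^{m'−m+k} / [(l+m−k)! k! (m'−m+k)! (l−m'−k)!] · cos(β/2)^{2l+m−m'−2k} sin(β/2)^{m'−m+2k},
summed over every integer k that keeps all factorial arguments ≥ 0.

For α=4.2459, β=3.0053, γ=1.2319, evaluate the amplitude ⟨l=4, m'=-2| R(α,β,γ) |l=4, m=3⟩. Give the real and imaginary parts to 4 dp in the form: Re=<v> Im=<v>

Re=-0.0207 Im=0.2463

D^4_{-2,3}(4.2459,3.0053,1.2319) = e^{-i·-2·4.2459}·d^4_{-2,3}(3.0053)·e^{-i·3·1.2319}. Compute d first:
Half-angle: c=0.068094, s=0.997679. N=√(2·720·5040·1)=2693.993318
Admissible k: 5..6 (factorial args all ≥0)
  k=5: (−1)^0·2693.9933/(240)·0.0681^3·0.9977^5 = +0.003503
  k=6: (−1)^1·2693.9933/(720)·0.0681^1·0.9977^7 = -0.250672
d^4_{-2,3}(3.0053) = +0.003503 -0.250672 = -0.247169
Phases: e^{-i·(-2)·4.2459}=-0.595444+0.803397i, e^{-i·(3)·1.2319}=-0.850370+0.526184i ⇒ D=-0.020667+0.246303i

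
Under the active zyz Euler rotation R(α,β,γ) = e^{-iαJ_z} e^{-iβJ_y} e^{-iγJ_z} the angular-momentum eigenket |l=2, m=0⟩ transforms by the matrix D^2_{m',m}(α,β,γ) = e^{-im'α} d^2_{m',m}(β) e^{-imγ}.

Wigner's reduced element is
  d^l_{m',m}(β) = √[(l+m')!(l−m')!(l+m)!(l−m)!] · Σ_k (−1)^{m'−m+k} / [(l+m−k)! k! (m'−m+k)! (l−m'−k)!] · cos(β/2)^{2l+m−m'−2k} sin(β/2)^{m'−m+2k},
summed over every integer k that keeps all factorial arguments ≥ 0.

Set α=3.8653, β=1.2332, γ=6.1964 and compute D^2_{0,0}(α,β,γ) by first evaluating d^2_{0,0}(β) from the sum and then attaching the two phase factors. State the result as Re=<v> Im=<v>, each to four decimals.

Split into d^2_{0,0}(β=1.2332) × two z-phases.
With c≡cos(β/2)=0.815849 and s≡sin(β/2)=0.578265, N=[2·2·2·2]^{1/2}=4.000000
k∈{0,1,2} keeps every argument non-negative
  k=0: (−1)^0·4.0000/(4)·0.8158^4·0.5783^0 = +0.443037
  k=1: (−1)^1·4.0000/(1)·0.8158^2·0.5783^2 = -0.890293
  k=2: (−1)^2·4.0000/(4)·0.8158^0·0.5783^4 = +0.111817
d^2_{0,0}(1.2332) = +0.443037 -0.890293 +0.111817 = -0.335440
D = (+1.000000+0.000000i)·(-0.335440)·(+1.000000+0.000000i) = -0.335440+0.000000i

Re=-0.3354 Im=0.0000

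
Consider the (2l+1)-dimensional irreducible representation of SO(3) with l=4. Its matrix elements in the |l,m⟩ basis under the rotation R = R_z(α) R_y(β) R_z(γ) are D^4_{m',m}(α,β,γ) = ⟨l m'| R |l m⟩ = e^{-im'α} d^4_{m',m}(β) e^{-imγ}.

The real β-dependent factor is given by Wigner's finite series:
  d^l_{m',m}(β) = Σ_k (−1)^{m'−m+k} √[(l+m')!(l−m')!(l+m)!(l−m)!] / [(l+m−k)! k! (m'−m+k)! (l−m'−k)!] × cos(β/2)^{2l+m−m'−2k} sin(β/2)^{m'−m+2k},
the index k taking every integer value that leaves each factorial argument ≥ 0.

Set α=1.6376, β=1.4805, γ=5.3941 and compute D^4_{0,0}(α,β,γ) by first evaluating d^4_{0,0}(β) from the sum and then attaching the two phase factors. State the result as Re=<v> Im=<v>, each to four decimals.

D^4_{0,0}(1.6376,1.4805,5.3941) = e^{-i·0·1.6376}·d^4_{0,0}(1.4805)·e^{-i·0·5.3941}. Compute d first:
Half-angle: c=0.738300, s=0.674473. N=√(24·24·24·24)=576.000000
The bounds max(0,m−m')=0 and min(l+m,l−m')=4 give 5 terms
  k=0: (−1)^0·576.0000/(576)·0.7383^8·0.6745^0 = +0.088280
  k=1: (−1)^1·576.0000/(36)·0.7383^6·0.6745^2 = -1.178815
  k=2: (−1)^2·576.0000/(16)·0.7383^4·0.6745^4 = +2.213558
  k=3: (−1)^3·576.0000/(36)·0.7383^2·0.6745^6 = -0.821053
  k=4: (−1)^4·576.0000/(576)·0.7383^0·0.6745^8 = +0.042827
d^4_{0,0}(1.4805) = +0.088280 -1.178815 +2.213558 -0.821053 +0.042827 = +0.344797
Attach z-rotation phases: D = e^{-i(0)(1.6376)}·(+0.344797)·e^{-i(0)(5.3941)} = +0.344797+0.000000i

Re=0.3448 Im=0.0000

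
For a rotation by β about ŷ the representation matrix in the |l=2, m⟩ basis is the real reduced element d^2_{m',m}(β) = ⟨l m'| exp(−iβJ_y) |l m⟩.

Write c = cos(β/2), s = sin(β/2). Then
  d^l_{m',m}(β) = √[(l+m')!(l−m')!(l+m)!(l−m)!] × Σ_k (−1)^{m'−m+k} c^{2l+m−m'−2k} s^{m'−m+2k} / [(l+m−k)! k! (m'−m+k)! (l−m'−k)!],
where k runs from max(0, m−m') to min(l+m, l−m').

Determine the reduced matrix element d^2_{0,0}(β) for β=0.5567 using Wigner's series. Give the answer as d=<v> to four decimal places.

d=0.5812

d^2_{0,0}(β=0.5567) via Wigner's sum:
With c≡cos(β/2)=0.961510 and s≡sin(β/2)=0.274770, N=[2·2·2·2]^{1/2}=4.000000
Admissible k: 0..2 (factorial args all ≥0)
  k=0: (−1)^0·4.0000/(4)·0.9615^4·0.2748^0 = +0.854703
  k=1: (−1)^1·4.0000/(1)·0.9615^2·0.2748^2 = -0.279193
  k=2: (−1)^2·4.0000/(4)·0.9615^0·0.2748^4 = +0.005700
d^2_{0,0}(0.5567) = +0.854703 -0.279193 +0.005700 = +0.581210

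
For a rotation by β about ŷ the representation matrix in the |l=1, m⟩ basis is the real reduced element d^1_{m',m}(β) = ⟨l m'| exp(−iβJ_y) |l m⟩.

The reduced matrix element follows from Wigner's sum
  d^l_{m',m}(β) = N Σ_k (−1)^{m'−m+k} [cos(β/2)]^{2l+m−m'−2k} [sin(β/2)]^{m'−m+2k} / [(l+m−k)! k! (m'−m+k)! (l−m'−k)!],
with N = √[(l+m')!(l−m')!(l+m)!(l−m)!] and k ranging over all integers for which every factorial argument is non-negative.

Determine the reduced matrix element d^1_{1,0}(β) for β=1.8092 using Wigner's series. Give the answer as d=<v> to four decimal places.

d^1_{1,0}(β=1.8092) via Wigner's sum:
Half-angle: c=0.618000, s=0.786178. N=√(2·1·1·1)=1.414214
Admissible k: 0..0 (factorial args all ≥0)
  k=0: (−1)^1·1.4142/(1)·0.6180^1·0.7862^1 = -0.687107
d^1_{1,0}(1.8092) = -0.687107

d=-0.6871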